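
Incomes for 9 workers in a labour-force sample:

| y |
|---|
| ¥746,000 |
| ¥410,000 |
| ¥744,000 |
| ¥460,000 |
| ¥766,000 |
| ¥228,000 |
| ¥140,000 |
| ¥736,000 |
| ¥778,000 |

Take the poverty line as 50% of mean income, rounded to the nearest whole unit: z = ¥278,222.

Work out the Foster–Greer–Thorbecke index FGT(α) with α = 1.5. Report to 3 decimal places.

0.047

Incomes under z: ¥140,000, ¥228,000 (q = 2 of N = 9).
Relative gaps: (278222−140000)/278222 = 0.4968; (278222−228000)/278222 = 0.1805.
Raised to α = 1.5: 0.35017; 0.07669.
Sum = 0.426862; FGT(1.5) = 0.426862 / 9 = 0.047.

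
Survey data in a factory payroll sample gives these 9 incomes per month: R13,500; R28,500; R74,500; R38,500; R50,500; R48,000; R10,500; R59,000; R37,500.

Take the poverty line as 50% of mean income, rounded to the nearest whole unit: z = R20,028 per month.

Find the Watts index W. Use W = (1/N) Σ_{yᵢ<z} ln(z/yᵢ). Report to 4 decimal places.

0.1156

Incomes under z: R10,500, R13,500 (q = 2 of N = 9).
Log gaps: ln(20028/10500) = 0.6458; ln(20028/13500) = 0.3944.
W = 1.040198 / 9 = 0.1156.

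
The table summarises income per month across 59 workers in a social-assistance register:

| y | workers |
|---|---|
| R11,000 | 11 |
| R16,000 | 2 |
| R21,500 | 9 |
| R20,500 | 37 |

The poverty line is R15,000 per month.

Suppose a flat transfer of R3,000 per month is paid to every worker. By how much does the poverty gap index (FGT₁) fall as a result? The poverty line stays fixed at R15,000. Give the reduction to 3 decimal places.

Before: below the line — 11×R11,000; poverty gap index (FGT₁) = 0.04972.
After the R3,000 transfer: below the line — 11×R14,000; poverty gap index (FGT₁) = 0.01243.
Reduction = 0.04972 − 0.01243 = 0.037.

0.037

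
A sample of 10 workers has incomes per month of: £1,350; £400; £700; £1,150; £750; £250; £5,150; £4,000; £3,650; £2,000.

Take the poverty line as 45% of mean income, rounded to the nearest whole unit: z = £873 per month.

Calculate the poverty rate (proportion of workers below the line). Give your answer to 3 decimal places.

4 of the 10 workers have income below £873.
H = 4/10 = 0.400.

0.400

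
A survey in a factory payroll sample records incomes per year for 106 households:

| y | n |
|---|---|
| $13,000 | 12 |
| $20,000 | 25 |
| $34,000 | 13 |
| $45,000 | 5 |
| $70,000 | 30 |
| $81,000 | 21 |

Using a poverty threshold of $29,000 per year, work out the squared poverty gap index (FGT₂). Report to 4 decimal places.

0.0572

Incomes under z: 12×$13,000, 25×$20,000 (q = 37 of N = 106).
Gap ratios (z−y)/z: (29000−13000)/29000 = 0.5517 (×12); (29000−20000)/29000 = 0.3103 (×25).
Squared: 0.3044 (×12); 0.0963 (×25).
Sum = 6.060642; P₂ = 6.060642 / 106 = 0.0572.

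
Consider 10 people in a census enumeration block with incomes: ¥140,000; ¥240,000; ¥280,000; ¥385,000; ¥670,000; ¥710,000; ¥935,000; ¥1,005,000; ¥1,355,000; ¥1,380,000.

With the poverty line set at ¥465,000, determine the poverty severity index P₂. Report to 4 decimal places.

Below the line: ¥140,000, ¥240,000, ¥280,000, ¥385,000 (q = 4 of N = 10).
Normalized shortfalls: (465000−140000)/465000 = 0.6989; (465000−240000)/465000 = 0.4839; (465000−280000)/465000 = 0.3978; (465000−385000)/465000 = 0.1720.
Squared: 0.4885; 0.2341; 0.1583; 0.0296.
Sum = 0.910510; P₂ = 0.910510 / 10 = 0.0911.

0.0911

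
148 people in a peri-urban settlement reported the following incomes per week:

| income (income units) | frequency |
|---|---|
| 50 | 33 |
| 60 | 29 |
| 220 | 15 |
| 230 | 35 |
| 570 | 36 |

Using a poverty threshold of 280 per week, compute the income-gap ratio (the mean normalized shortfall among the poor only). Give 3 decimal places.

Below z: 33×50, 29×60, 15×220, 35×230 (q = 112 of N = 148).
Shortfall ratios (z−y)/z: 0.8214 (×33), 0.7857 (×29), 0.2143 (×15), 0.1786 (×35); sum = 59.357143.
The income-gap ratio divides by q (the poor only): 59.357143 / 112 = 0.530.

0.530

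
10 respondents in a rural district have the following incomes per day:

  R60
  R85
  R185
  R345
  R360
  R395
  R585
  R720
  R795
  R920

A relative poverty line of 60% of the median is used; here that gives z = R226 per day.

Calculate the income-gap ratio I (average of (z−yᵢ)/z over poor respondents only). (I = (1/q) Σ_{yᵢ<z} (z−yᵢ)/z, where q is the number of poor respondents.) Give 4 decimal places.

0.5133

Poor units: R60, R85, R185 (q = 3 of N = 10).
Relative gaps: 0.7345, 0.6239, 0.1814; sum = 1.539823.
The income-gap ratio divides by q (the poor only): 1.539823 / 3 = 0.5133.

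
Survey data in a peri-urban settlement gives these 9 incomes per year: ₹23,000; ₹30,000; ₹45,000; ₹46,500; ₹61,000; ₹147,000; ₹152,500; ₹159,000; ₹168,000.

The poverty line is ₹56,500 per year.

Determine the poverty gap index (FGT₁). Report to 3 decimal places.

0.160

Below z: ₹23,000, ₹30,000, ₹45,000, ₹46,500 (q = 4 of N = 9).
Gap ratios (z−y)/z: (56500−23000)/56500 = 0.5929; (56500−30000)/56500 = 0.4690; (56500−45000)/56500 = 0.2035; (56500−46500)/56500 = 0.1770.
Sum of shortfalls = 1.442478; P₁ averages over all N: 1.442478 / 9 = 0.160.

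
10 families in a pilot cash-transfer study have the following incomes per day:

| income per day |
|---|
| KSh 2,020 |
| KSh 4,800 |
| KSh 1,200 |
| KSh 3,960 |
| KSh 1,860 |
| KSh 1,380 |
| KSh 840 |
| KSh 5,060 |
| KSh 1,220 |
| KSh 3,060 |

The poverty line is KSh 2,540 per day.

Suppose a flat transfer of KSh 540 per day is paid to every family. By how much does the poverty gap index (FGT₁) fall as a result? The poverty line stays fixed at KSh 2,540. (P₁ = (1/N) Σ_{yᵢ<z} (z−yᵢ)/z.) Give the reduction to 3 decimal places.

Before: below the line — KSh 840, KSh 1,200, KSh 1,220, KSh 1,380, KSh 1,860, KSh 2,020; poverty gap index (FGT₁) = 0.26457.
After the KSh 540 transfer: below the line — KSh 1,380, KSh 1,740, KSh 1,760, KSh 1,920, KSh 2,400; poverty gap index (FGT₁) = 0.13780.
Reduction = 0.26457 − 0.13780 = 0.127.

0.127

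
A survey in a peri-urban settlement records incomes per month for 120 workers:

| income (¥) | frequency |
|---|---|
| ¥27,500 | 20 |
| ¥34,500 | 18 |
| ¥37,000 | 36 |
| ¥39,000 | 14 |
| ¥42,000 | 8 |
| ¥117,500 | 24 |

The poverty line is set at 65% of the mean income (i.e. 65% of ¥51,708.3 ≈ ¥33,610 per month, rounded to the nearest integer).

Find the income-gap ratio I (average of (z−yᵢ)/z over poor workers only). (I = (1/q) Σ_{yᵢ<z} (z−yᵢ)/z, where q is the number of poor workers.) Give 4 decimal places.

Incomes under z: 20×¥27,500 (q = 20 of N = 120).
Relative gaps: 0.1818 (×20); sum = 3.635823.
I averages over the q = 20 poor units only: 3.635823 / 20 = 0.1818.

0.1818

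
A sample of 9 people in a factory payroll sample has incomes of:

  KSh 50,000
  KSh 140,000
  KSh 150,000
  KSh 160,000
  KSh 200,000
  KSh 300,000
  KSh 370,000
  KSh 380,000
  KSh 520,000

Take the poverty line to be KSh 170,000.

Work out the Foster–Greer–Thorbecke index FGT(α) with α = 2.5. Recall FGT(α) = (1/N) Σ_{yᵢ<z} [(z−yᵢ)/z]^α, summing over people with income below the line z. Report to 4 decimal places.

0.0486

Below z: KSh 50,000, KSh 140,000, KSh 150,000, KSh 160,000 (q = 4 of N = 9).
Shortfall ratios: (170000−50000)/170000 = 0.7059; (170000−140000)/170000 = 0.1765; (170000−150000)/170000 = 0.1176; (170000−160000)/170000 = 0.0588.
Raised to α = 2.5: 0.41863; 0.01308; 0.00475; 0.00084.
Sum = 0.437299; FGT(2.5) = 0.437299 / 9 = 0.0486.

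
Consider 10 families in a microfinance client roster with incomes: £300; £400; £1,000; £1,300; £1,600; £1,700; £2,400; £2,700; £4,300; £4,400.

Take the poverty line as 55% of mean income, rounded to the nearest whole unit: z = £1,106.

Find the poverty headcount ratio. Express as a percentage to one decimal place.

3 of the 10 families have income below £1,106.
H = 3/10 = 30.0%.

30.0%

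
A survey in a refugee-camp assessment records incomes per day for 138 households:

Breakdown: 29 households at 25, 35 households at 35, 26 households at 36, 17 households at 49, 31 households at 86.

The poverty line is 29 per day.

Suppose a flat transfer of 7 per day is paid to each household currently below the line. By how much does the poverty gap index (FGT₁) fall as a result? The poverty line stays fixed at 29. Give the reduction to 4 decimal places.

Before: below the line — 29×25; poverty gap index (FGT₁) = 0.028986.
After the 7 transfer: below the line — none; poverty gap index (FGT₁) = 0.000000.
Reduction = 0.028986 − 0.000000 = 0.0290.

0.0290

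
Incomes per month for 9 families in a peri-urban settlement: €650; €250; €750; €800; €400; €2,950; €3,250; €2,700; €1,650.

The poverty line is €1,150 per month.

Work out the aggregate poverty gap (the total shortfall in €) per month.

Poor units: €250, €400, €650, €750, €800 (q = 5 of N = 9).
Individual gaps: 1150−250 = 900; 1150−400 = 750; 1150−650 = 500; 1150−750 = 400; 1150−800 = 350.
Aggregate gap = €2,900.

€2,900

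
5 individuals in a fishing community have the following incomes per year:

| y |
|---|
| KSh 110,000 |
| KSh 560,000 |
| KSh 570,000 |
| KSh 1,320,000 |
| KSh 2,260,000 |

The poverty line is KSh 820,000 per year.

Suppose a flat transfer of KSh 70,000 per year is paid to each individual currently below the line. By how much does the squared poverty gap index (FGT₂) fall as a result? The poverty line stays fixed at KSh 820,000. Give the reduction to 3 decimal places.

0.046

Before: below the line — KSh 110,000, KSh 560,000, KSh 570,000; squared poverty gap index (FGT₂) = 0.18864.
After the KSh 70,000 transfer: below the line — KSh 180,000, KSh 630,000, KSh 640,000; squared poverty gap index (FGT₂) = 0.14221.
Reduction = 0.18864 − 0.14221 = 0.046.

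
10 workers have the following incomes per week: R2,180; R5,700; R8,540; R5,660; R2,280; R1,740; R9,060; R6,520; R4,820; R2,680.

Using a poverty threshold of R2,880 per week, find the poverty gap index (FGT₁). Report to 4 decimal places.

0.0917

Below the line: R1,740, R2,180, R2,280, R2,680 (q = 4 of N = 10).
Relative gaps: (2880−1740)/2880 = 0.3958; (2880−2180)/2880 = 0.2431; (2880−2280)/2880 = 0.2083; (2880−2680)/2880 = 0.0694.
Σ = 0.916667. Dividing by the full population N = 10 gives P₁ = 0.0917.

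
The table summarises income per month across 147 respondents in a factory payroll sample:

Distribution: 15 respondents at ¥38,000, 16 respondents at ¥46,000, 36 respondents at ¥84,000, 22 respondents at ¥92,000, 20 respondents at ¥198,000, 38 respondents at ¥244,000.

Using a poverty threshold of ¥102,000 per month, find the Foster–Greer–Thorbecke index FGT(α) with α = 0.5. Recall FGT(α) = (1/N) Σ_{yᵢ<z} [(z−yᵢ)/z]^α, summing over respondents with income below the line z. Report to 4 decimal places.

Below z: 15×¥38,000, 16×¥46,000, 36×¥84,000, 22×¥92,000 (q = 89 of N = 147).
Relative gaps: (102000−38000)/102000 = 0.6275 (×15); (102000−46000)/102000 = 0.5490 (×16); (102000−84000)/102000 = 0.1765 (×36); (102000−92000)/102000 = 0.0980 (×22).
Raised to α = 0.5: 0.79212 (×15); 0.74096 (×16); 0.42008 (×36); 0.31311 (×22).
Sum = 45.748600; FGT(0.5) = 45.748600 / 147 = 0.3112.

0.3112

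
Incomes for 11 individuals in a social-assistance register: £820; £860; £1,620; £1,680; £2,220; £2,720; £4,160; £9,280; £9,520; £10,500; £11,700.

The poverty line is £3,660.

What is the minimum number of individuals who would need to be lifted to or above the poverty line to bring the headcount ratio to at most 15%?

5

6 of the 11 individuals are poor, so H = 6/11 = 0.545.
A headcount ratio of at most 15% allows at most ⌊0.15 × 11⌋ = 1 poor individuals.
So at least 6 − 1 = 5 must be lifted.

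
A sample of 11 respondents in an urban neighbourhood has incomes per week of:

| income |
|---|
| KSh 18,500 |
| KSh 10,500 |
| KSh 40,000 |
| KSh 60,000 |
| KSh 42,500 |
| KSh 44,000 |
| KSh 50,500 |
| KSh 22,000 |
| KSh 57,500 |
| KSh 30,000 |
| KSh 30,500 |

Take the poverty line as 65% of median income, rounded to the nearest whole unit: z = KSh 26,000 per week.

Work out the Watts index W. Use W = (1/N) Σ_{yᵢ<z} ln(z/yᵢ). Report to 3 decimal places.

Below z: KSh 10,500, KSh 18,500, KSh 22,000 (q = 3 of N = 11).
Log shortfalls: ln(26000/10500) = 0.9067; ln(26000/18500) = 0.3403; ln(26000/22000) = 0.1671.
W = 1.414101 / 11 = 0.129.

0.129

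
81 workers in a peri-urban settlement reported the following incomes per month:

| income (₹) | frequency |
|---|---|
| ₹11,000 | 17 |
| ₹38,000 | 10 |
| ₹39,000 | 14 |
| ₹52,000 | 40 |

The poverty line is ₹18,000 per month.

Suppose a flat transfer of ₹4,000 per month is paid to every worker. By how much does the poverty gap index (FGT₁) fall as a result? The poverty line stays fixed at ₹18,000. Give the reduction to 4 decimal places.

0.0466

Before: below the line — 17×₹11,000; poverty gap index (FGT₁) = 0.081619.
After the ₹4,000 transfer: below the line — 17×₹15,000; poverty gap index (FGT₁) = 0.034979.
Reduction = 0.081619 − 0.034979 = 0.0466.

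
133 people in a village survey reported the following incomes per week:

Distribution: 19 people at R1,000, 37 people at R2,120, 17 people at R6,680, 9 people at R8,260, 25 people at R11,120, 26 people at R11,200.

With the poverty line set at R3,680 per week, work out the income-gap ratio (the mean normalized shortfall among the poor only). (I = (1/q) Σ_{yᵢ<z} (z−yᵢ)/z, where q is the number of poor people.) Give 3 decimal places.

0.527

Below the line: 19×R1,000, 37×R2,120 (q = 56 of N = 133).
Relative gaps: 0.7283 (×19), 0.4239 (×37); sum = 29.521739.
The income-gap ratio divides by q (the poor only): 29.521739 / 56 = 0.527.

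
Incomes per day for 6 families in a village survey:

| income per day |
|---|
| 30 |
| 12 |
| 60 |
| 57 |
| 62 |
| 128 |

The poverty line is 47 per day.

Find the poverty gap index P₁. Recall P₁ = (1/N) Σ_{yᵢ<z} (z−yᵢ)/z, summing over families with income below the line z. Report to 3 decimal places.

Incomes under z: 12, 30 (q = 2 of N = 6).
Gap ratios (z−y)/z: (47−12)/47 = 0.7447; (47−30)/47 = 0.3617.
Sum of shortfalls = 1.106383; P₁ averages over all N: 1.106383 / 6 = 0.184.

0.184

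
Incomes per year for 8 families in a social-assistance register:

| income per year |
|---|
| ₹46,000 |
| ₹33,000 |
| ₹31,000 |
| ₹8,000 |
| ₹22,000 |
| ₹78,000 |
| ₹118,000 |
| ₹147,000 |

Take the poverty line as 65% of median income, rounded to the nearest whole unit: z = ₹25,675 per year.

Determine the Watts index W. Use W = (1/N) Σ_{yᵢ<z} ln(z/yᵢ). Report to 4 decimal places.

Below the line: ₹8,000, ₹22,000 (q = 2 of N = 8).
ln(z/y) terms: ln(25675/8000) = 1.1661; ln(25675/22000) = 0.1545.
W = 1.320552 / 8 = 0.1651.

0.1651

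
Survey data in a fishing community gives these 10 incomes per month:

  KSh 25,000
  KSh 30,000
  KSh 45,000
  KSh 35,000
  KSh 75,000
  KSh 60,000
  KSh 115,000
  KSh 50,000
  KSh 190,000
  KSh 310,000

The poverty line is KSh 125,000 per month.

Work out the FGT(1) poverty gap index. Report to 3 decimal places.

0.452

Below z: KSh 25,000, KSh 30,000, KSh 35,000, KSh 45,000, KSh 50,000, KSh 60,000, KSh 75,000, KSh 115,000 (q = 8 of N = 10).
Shortfall ratios: (125000−25000)/125000 = 0.8000; (125000−30000)/125000 = 0.7600; (125000−35000)/125000 = 0.7200; (125000−45000)/125000 = 0.6400; (125000−50000)/125000 = 0.6000; (125000−60000)/125000 = 0.5200; (125000−75000)/125000 = 0.4000; (125000−115000)/125000 = 0.0800.
Sum of shortfalls = 4.520000; P₁ averages over all N: 4.520000 / 10 = 0.452.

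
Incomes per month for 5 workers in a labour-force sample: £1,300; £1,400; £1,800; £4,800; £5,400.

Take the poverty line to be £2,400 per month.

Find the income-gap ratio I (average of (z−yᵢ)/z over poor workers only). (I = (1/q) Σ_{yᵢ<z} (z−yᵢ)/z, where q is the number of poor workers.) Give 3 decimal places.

Incomes under z: £1,300, £1,400, £1,800 (q = 3 of N = 5).
Relative gaps: 0.4583, 0.4167, 0.2500; sum = 1.125000.
The income-gap ratio divides by q (the poor only): 1.125000 / 3 = 0.375.

0.375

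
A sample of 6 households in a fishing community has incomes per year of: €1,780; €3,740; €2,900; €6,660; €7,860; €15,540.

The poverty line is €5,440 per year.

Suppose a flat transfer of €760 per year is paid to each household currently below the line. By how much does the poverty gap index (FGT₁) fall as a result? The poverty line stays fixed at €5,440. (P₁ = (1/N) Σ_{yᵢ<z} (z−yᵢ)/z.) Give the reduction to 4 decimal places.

Before: below the line — €1,780, €2,900, €3,740; poverty gap index (FGT₁) = 0.242034.
After the €760 transfer: below the line — €2,540, €3,660, €4,500; poverty gap index (FGT₁) = 0.172181.
Reduction = 0.242034 − 0.172181 = 0.0699.

0.0699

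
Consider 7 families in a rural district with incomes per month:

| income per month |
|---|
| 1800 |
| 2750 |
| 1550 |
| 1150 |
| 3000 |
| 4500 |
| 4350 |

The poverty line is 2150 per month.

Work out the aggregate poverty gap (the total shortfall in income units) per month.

Below z: 1150, 1550, 1800 (q = 3 of N = 7).
Individual gaps: 2150−1150 = 1000; 2150−1550 = 600; 2150−1800 = 350.
Aggregate gap = 1950.

1950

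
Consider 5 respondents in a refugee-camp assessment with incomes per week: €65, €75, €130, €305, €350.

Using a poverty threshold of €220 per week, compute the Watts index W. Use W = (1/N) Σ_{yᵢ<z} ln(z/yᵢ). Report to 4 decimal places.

0.5643

Incomes under z: €65, €75, €130 (q = 3 of N = 5).
Log gaps: ln(220/65) = 1.2192; ln(220/75) = 1.0761; ln(220/130) = 0.5261.
W = 2.821473 / 5 = 0.5643.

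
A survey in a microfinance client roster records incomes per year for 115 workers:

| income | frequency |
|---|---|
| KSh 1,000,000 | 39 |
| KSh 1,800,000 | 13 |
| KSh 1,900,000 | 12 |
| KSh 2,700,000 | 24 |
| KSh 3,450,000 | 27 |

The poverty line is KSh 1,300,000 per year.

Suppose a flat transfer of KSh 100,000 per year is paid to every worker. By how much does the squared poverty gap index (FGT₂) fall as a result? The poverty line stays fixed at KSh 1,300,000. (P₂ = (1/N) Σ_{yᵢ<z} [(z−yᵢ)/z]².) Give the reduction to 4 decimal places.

0.0100

Before: below the line — 39×KSh 1,000,000; squared poverty gap index (FGT₂) = 0.018060.
After the KSh 100,000 transfer: below the line — 39×KSh 1,100,000; squared poverty gap index (FGT₂) = 0.008027.
Reduction = 0.018060 − 0.008027 = 0.0100.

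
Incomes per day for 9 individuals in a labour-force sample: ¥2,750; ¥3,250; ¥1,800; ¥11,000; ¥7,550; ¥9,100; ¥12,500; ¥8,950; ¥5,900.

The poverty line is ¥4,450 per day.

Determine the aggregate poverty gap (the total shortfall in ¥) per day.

¥5,550

Below z: ¥1,800, ¥2,750, ¥3,250 (q = 3 of N = 9).
Individual gaps: 4450−1800 = 2650; 4450−2750 = 1700; 4450−3250 = 1200.
Aggregate gap = ¥5,550.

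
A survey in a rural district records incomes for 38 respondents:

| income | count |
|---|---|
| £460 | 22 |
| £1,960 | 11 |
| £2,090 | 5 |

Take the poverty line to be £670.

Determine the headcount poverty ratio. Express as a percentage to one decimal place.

22 of the 38 respondents have income below £670.
H = 22/38 = 57.9%.

57.9%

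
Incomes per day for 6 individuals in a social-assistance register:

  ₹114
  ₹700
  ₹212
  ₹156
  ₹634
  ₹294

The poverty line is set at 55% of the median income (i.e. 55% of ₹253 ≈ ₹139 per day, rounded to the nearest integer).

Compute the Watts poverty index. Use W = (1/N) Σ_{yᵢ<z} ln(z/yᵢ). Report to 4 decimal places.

0.0330

Incomes under z: ₹114 (q = 1 of N = 6).
Log shortfalls: ln(139/114) = 0.1983.
W = 0.198275 / 6 = 0.0330.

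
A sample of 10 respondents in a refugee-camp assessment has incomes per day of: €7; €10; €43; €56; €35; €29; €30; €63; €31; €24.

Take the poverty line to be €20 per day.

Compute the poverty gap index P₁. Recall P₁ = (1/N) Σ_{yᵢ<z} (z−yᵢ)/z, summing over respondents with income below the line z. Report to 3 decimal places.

0.115

Poor units: €7, €10 (q = 2 of N = 10).
Gap ratios (z−y)/z: (20−7)/20 = 0.6500; (20−10)/20 = 0.5000.
Σ = 1.150000. Dividing by the full population N = 10 gives P₁ = 0.115.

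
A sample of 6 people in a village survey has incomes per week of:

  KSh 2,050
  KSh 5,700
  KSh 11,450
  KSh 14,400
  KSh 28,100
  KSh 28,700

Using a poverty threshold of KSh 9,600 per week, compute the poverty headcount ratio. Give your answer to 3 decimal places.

2 of the 6 people have income below KSh 9,600.
H = 2/6 = 0.333.

0.333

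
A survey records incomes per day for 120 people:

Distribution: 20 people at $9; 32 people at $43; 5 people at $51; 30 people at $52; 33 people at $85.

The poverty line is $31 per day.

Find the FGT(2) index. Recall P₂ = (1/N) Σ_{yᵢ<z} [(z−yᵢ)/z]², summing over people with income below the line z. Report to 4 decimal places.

0.0839

Poor units: 20×$9 (q = 20 of N = 120).
Shortfall ratios: (31−9)/31 = 0.7097 (×20).
Squared: 0.5036 (×20).
Sum = 10.072841; P₂ = 10.072841 / 120 = 0.0839.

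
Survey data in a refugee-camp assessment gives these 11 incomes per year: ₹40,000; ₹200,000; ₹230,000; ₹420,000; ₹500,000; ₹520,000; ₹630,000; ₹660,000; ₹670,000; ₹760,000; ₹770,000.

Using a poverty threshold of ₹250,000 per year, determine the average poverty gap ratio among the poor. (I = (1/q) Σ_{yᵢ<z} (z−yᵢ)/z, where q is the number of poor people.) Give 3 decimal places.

Incomes under z: ₹40,000, ₹200,000, ₹230,000 (q = 3 of N = 11).
Relative gaps: 0.8400, 0.2000, 0.0800; sum = 1.120000.
I averages over the q = 3 poor units only: 1.120000 / 3 = 0.373.

0.373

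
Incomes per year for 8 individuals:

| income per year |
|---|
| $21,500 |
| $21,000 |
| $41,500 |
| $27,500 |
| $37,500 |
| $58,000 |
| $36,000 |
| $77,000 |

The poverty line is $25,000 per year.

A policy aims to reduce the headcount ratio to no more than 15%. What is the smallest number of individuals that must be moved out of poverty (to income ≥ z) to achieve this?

Currently q = 2 of N = 8 are below the line (H = 0.250).
A headcount ratio of at most 15% allows at most ⌊0.15 × 8⌋ = 1 poor individuals.
So at least 2 − 1 = 1 must be lifted.

1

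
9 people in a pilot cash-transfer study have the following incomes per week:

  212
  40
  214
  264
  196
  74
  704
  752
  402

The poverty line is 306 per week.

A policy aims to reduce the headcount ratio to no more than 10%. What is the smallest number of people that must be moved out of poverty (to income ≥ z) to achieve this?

6 of the 9 people are poor, so H = 6/9 = 0.667.
A headcount ratio of at most 10% allows at most ⌊0.10 × 9⌋ = 0 poor people.
So at least 6 − 0 = 6 must be lifted.

6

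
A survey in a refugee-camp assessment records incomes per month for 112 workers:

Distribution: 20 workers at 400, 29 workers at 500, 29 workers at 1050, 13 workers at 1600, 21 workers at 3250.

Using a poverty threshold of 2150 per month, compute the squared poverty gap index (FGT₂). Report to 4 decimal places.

0.3462

Below z: 20×400, 29×500, 29×1050, 13×1600 (q = 91 of N = 112).
Gap ratios (z−y)/z: (2150−400)/2150 = 0.8140 (×20); (2150−500)/2150 = 0.7674 (×29); (2150−1050)/2150 = 0.5116 (×29); (2150−1600)/2150 = 0.2558 (×13).
Squared: 0.6625 (×20); 0.5890 (×29); 0.2618 (×29); 0.0654 (×13).
Sum = 38.772309; P₂ = 38.772309 / 112 = 0.3462.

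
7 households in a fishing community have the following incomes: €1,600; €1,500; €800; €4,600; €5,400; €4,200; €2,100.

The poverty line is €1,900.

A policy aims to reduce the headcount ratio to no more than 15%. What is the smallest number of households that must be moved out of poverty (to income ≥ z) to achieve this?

2

3 of the 7 households are poor, so H = 3/7 = 0.429.
A headcount ratio of at most 15% allows at most ⌊0.15 × 7⌋ = 1 poor households.
So at least 3 − 1 = 2 must be lifted.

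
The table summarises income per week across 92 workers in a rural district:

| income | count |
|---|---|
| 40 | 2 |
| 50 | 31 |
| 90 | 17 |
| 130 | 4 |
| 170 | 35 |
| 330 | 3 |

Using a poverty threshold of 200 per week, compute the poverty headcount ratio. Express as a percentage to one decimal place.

96.7%

89 of the 92 workers have income below 200.
H = 89/92 = 96.7%.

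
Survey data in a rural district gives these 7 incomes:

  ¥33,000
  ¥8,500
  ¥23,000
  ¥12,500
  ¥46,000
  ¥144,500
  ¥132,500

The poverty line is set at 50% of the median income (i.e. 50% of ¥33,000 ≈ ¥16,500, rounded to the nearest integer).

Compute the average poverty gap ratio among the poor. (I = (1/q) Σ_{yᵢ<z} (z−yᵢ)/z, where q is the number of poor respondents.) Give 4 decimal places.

Incomes under z: ¥8,500, ¥12,500 (q = 2 of N = 7).
Relative gaps: 0.4848, 0.2424; sum = 0.727273.
The income-gap ratio divides by q (the poor only): 0.727273 / 2 = 0.3636.

0.3636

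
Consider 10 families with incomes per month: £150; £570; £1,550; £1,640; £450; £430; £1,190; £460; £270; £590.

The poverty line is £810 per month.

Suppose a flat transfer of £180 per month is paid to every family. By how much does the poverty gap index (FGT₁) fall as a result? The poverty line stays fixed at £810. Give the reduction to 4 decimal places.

0.1556

Before: below the line — £150, £270, £430, £450, £460, £570, £590; poverty gap index (FGT₁) = 0.339506.
After the £180 transfer: below the line — £330, £450, £610, £630, £640, £750, £770; poverty gap index (FGT₁) = 0.183951.
Reduction = 0.339506 − 0.183951 = 0.1556.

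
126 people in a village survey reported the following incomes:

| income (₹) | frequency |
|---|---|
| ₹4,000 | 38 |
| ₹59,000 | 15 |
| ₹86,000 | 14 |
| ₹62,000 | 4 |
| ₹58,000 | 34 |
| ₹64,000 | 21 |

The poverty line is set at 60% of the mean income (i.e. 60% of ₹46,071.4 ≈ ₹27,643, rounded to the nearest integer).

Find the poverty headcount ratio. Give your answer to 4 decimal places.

0.3016

38 of the 126 people have income below ₹27,643.
H = 38/126 = 0.3016.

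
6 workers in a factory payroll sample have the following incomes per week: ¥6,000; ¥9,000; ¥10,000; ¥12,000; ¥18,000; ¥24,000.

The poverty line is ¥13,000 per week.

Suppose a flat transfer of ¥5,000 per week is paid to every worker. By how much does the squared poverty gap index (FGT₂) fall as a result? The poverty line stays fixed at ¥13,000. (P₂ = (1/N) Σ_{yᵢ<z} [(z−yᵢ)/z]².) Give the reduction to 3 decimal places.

Before: below the line — ¥6,000, ¥9,000, ¥10,000, ¥12,000; squared poverty gap index (FGT₂) = 0.07396.
After the ¥5,000 transfer: below the line — ¥11,000; squared poverty gap index (FGT₂) = 0.00394.
Reduction = 0.07396 − 0.00394 = 0.070.

0.070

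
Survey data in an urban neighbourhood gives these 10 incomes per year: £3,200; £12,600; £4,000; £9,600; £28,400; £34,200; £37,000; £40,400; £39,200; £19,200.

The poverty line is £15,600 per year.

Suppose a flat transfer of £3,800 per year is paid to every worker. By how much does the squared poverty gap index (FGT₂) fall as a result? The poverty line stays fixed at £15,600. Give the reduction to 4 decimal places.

0.0796

Before: below the line — £3,200, £4,000, £9,600, £12,600; squared poverty gap index (FGT₂) = 0.136966.
After the £3,800 transfer: below the line — £7,000, £7,800, £13,400; squared poverty gap index (FGT₂) = 0.057380.
Reduction = 0.136966 − 0.057380 = 0.0796.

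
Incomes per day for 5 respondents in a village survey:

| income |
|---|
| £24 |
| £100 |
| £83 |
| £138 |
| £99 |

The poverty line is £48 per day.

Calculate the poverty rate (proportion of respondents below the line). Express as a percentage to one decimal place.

1 of the 5 respondents have income below £48.
H = 1/5 = 20.0%.

20.0%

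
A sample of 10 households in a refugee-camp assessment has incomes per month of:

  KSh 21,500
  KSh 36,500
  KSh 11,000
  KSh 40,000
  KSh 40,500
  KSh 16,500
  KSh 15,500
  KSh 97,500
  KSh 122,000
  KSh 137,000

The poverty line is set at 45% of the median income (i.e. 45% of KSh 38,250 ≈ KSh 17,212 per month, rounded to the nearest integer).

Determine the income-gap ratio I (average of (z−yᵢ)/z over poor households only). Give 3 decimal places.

0.167

Poor units: KSh 11,000, KSh 15,500, KSh 16,500 (q = 3 of N = 10).
Relative gaps: 0.3609, 0.0995, 0.0414; sum = 0.501743.
I averages over the q = 3 poor units only: 0.501743 / 3 = 0.167.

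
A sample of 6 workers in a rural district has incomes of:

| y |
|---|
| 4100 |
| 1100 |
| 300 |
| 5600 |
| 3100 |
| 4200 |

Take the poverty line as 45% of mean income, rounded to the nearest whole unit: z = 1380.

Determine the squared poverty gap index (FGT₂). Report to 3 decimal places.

Incomes under z: 300, 1100 (q = 2 of N = 6).
Relative gaps: (1380−300)/1380 = 0.7826; (1380−1100)/1380 = 0.2029.
Squared: 0.6125; 0.0412.
Sum = 0.653644; P₂ = 0.653644 / 6 = 0.109.

0.109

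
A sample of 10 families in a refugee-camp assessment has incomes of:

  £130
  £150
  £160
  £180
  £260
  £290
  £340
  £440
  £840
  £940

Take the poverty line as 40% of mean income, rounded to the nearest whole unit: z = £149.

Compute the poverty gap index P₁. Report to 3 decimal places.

Below the line: £130 (q = 1 of N = 10).
Gap ratios (z−y)/z: (149−130)/149 = 0.1275.
Sum of shortfalls = 0.127517; P₁ averages over all N: 0.127517 / 10 = 0.013.

0.013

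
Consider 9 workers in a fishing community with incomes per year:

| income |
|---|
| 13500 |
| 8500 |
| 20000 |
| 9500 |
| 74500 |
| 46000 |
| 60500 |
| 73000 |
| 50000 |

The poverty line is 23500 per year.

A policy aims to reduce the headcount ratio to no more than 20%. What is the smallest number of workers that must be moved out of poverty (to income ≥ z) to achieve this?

3

4 of the 9 workers are poor, so H = 4/9 = 0.444.
A headcount ratio of at most 20% allows at most ⌊0.20 × 9⌋ = 1 poor workers.
So at least 4 − 1 = 3 must be lifted.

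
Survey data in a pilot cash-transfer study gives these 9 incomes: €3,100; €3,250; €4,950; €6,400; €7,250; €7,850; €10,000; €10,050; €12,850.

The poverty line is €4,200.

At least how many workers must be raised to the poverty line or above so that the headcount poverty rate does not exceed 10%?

2

Currently q = 2 of N = 9 are below the line (H = 0.222).
A headcount ratio of at most 10% allows at most ⌊0.10 × 9⌋ = 0 poor workers.
So at least 2 − 0 = 2 must be lifted.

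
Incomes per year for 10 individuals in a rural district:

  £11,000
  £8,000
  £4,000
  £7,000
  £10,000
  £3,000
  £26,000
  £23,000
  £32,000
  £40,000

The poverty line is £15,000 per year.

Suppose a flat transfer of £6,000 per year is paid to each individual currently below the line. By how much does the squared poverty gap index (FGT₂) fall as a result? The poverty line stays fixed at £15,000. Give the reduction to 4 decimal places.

Before: below the line — £3,000, £4,000, £7,000, £8,000, £10,000, £11,000; squared poverty gap index (FGT₂) = 0.186222.
After the £6,000 transfer: below the line — £9,000, £10,000, £13,000, £14,000; squared poverty gap index (FGT₂) = 0.029333.
Reduction = 0.186222 − 0.029333 = 0.1569.

0.1569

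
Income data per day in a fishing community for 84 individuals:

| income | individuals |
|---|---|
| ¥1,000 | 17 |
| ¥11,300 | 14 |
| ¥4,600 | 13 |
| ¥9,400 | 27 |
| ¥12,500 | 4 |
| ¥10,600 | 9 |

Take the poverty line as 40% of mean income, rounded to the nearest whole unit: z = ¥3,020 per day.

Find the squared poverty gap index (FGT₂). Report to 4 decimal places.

Poor units: 17×¥1,000 (q = 17 of N = 84).
Normalized shortfalls: (3020−1000)/3020 = 0.6689 (×17).
Squared: 0.4474 (×17).
Sum = 7.605675; P₂ = 7.605675 / 84 = 0.0905.

0.0905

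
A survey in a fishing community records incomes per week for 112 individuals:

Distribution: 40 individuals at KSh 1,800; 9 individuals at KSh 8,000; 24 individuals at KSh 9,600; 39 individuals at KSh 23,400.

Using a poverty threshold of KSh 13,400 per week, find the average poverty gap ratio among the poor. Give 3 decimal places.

0.617

Below the line: 40×KSh 1,800, 9×KSh 8,000, 24×KSh 9,600 (q = 73 of N = 112).
Relative gaps: 0.8657 (×40), 0.4030 (×9), 0.2836 (×24); sum = 45.059701.
The income-gap ratio divides by q (the poor only): 45.059701 / 73 = 0.617.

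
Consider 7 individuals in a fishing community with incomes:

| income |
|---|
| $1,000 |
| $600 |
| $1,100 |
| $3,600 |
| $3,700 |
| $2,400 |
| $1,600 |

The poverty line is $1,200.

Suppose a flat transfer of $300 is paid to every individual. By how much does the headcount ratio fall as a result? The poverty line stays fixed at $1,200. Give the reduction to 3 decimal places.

0.286

Before: below the line — $600, $1,000, $1,100; headcount ratio = 0.42857.
After the $300 transfer: below the line — $900; headcount ratio = 0.14286.
Reduction = 0.42857 − 0.14286 = 0.286.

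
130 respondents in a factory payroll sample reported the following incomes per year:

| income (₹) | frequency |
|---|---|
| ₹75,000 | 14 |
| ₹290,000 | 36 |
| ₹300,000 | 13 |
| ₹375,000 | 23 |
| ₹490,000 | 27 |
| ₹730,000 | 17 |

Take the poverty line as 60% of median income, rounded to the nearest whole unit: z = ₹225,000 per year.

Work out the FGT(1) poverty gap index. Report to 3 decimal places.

Below the line: 14×₹75,000 (q = 14 of N = 130).
Gap ratios (z−y)/z: (225000−75000)/225000 = 0.6667 (×14).
Sum of shortfalls = 9.333333; P₁ averages over all N: 9.333333 / 130 = 0.072.

0.072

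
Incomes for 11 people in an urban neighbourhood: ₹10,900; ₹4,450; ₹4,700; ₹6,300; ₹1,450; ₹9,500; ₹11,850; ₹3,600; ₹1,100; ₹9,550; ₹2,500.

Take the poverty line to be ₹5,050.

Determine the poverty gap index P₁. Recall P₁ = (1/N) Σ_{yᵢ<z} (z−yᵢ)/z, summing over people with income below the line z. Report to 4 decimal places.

Below z: ₹1,100, ₹1,450, ₹2,500, ₹3,600, ₹4,450, ₹4,700 (q = 6 of N = 11).
Relative gaps: (5050−1100)/5050 = 0.7822; (5050−1450)/5050 = 0.7129; (5050−2500)/5050 = 0.5050; (5050−3600)/5050 = 0.2871; (5050−4450)/5050 = 0.1188; (5050−4700)/5050 = 0.0693.
Σ = 2.475248. Dividing by the full population N = 11 gives P₁ = 0.2250.

0.2250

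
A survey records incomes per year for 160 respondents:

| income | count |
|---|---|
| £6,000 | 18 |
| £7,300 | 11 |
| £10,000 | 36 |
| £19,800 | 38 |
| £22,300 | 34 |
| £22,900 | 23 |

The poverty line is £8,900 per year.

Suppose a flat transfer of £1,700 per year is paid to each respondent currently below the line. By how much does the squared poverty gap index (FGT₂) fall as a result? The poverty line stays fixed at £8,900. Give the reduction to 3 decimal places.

Before: below the line — 18×£6,000, 11×£7,300; squared poverty gap index (FGT₂) = 0.01417.
After the £1,700 transfer: below the line — 18×£7,700; squared poverty gap index (FGT₂) = 0.00205.
Reduction = 0.01417 − 0.00205 = 0.012.

0.012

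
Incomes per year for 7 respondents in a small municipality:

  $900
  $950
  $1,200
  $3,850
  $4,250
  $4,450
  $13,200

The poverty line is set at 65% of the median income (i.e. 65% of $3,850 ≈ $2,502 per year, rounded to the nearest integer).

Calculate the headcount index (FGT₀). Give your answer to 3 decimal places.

0.429

3 of the 7 respondents have income below $2,502.
H = 3/7 = 0.429.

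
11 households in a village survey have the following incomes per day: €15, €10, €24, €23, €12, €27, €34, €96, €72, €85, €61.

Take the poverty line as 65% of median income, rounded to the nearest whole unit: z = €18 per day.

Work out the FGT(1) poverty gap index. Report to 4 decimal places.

Incomes under z: €10, €12, €15 (q = 3 of N = 11).
Gap ratios (z−y)/z: (18−10)/18 = 0.4444; (18−12)/18 = 0.3333; (18−15)/18 = 0.1667.
Sum of shortfalls = 0.944444; P₁ averages over all N: 0.944444 / 11 = 0.0859.

0.0859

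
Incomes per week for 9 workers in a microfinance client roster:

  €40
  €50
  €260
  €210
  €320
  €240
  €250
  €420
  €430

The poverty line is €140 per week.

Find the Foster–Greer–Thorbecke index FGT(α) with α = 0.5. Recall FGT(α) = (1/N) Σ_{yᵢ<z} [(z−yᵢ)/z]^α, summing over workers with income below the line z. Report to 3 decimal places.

0.183

Poor units: €40, €50 (q = 2 of N = 9).
Relative gaps: (140−40)/140 = 0.7143; (140−50)/140 = 0.6429.
Raised to α = 0.5: 0.84515; 0.80178.
Sum = 1.646938; FGT(0.5) = 1.646938 / 9 = 0.183.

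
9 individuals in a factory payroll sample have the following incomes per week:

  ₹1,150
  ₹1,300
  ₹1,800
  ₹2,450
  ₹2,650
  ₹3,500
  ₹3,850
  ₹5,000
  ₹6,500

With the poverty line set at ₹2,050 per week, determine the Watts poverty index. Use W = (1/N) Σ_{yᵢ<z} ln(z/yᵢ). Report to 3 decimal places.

Below the line: ₹1,150, ₹1,300, ₹1,800 (q = 3 of N = 9).
Log shortfalls: ln(2050/1150) = 0.5781; ln(2050/1300) = 0.4555; ln(2050/1800) = 0.1301.
W = 1.163607 / 9 = 0.129.

0.129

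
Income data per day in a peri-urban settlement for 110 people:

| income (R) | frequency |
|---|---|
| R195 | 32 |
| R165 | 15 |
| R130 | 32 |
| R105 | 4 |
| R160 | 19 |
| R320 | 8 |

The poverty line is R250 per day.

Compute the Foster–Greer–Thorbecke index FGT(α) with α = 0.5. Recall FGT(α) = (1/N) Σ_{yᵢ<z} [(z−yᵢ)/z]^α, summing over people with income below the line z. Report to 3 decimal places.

Poor units: 4×R105, 32×R130, 19×R160, 15×R165, 32×R195 (q = 102 of N = 110).
Normalized shortfalls: (250−105)/250 = 0.5800 (×4); (250−130)/250 = 0.4800 (×32); (250−160)/250 = 0.3600 (×19); (250−165)/250 = 0.3400 (×15); (250−195)/250 = 0.2200 (×32).
Raised to α = 0.5: 0.76158 (×4); 0.69282 (×32); 0.60000 (×19); 0.58310 (×15); 0.46904 (×32).
Sum = 60.372318; FGT(0.5) = 60.372318 / 110 = 0.549.

0.549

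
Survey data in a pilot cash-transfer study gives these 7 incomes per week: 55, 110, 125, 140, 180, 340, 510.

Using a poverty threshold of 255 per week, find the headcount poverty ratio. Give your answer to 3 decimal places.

5 of the 7 respondents have income below 255.
H = 5/7 = 0.714.

0.714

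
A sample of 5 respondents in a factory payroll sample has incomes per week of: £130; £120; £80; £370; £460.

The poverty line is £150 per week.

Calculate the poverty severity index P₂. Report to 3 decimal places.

0.055

Below z: £80, £120, £130 (q = 3 of N = 5).
Relative gaps: (150−80)/150 = 0.4667; (150−120)/150 = 0.2000; (150−130)/150 = 0.1333.
Squared: 0.2178; 0.0400; 0.0178.
Sum = 0.275556; P₂ = 0.275556 / 5 = 0.055.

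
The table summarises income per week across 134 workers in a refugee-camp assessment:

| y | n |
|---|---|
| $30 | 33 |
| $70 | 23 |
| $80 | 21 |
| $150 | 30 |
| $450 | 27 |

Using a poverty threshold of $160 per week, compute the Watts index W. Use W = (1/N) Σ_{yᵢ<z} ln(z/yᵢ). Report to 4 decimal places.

0.6772

Below z: 33×$30, 23×$70, 21×$80, 30×$150 (q = 107 of N = 134).
ln(z/y) terms: ln(160/30) = 1.6740 (×33); ln(160/70) = 0.8267 (×23); ln(160/80) = 0.6931 (×21); ln(160/150) = 0.0645 (×30).
W = 90.747076 / 134 = 0.6772.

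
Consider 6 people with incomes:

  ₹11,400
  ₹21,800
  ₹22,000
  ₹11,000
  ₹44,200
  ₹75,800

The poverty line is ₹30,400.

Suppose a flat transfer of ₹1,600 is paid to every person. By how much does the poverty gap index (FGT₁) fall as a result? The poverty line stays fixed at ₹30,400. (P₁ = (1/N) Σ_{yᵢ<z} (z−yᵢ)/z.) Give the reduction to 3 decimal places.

Before: below the line — ₹11,000, ₹11,400, ₹21,800, ₹22,000; poverty gap index (FGT₁) = 0.30373.
After the ₹1,600 transfer: below the line — ₹12,600, ₹13,000, ₹23,400, ₹23,600; poverty gap index (FGT₁) = 0.26864.
Reduction = 0.30373 − 0.26864 = 0.035.

0.035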